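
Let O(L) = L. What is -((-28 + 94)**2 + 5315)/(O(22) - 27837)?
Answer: 9671/27815 ≈ 0.34769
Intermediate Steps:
-((-28 + 94)**2 + 5315)/(O(22) - 27837) = -((-28 + 94)**2 + 5315)/(22 - 27837) = -(66**2 + 5315)/(-27815) = -(4356 + 5315)*(-1)/27815 = -9671*(-1)/27815 = -1*(-9671/27815) = 9671/27815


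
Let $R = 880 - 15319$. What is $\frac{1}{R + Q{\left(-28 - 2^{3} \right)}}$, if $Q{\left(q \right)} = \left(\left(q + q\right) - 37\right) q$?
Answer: $- \frac{1}{10515} \approx -9.5102 \cdot 10^{-5}$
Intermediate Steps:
$R = -14439$
$Q{\left(q \right)} = q \left(-37 + 2 q\right)$ ($Q{\left(q \right)} = \left(2 q - 37\right) q = \left(-37 + 2 q\right) q = q \left(-37 + 2 q\right)$)
$\frac{1}{R + Q{\left(-28 - 2^{3} \right)}} = \frac{1}{-14439 + \left(-28 - 2^{3}\right) \left(-37 + 2 \left(-28 - 2^{3}\right)\right)} = \frac{1}{-14439 + \left(-28 - 8\right) \left(-37 + 2 \left(-28 - 8\right)\right)} = \frac{1}{-14439 - 36 \left(-37 + 2 \left(-36\right)\right)} = \frac{1}{-14439 - 36 \left(-37 - 72\right)} = \frac{1}{-14439 - -3924} = \frac{1}{-14439 + 3924} = \frac{1}{-10515} = - \frac{1}{10515}$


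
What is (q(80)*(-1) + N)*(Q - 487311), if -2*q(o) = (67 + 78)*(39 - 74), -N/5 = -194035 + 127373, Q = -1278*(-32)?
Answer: -295323611175/2 ≈ -1.4766e+11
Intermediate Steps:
Q = 40896
N = 333310 (N = -5*(-194035 + 127373) = -5*(-66662) = 333310)
q(o) = 5075/2 (q(o) = -(67 + 78)*(39 - 74)/2 = -145*(-35)/2 = -½*(-5075) = 5075/2)
(q(80)*(-1) + N)*(Q - 487311) = ((5075/2)*(-1) + 333310)*(40896 - 487311) = (-5075/2 + 333310)*(-446415) = (661545/2)*(-446415) = -295323611175/2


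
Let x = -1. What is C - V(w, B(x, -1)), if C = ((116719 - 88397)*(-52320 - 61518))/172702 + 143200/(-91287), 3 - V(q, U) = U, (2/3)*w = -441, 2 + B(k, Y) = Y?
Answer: -147219775540088/7882723737 ≈ -18676.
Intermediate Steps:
B(k, Y) = -2 + Y
w = -1323/2 (w = (3/2)*(-441) = -1323/2 ≈ -661.50)
V(q, U) = 3 - U
C = -147172479197666/7882723737 (C = (28322*(-113838))*(1/172702) + 143200*(-1/91287) = -3224119836*1/172702 - 143200/91287 = -1612059918/86351 - 143200/91287 = -147172479197666/7882723737 ≈ -18670.)
C - V(w, B(x, -1)) = -147172479197666/7882723737 - (3 - (-2 - 1)) = -147172479197666/7882723737 - (3 - 1*(-3)) = -147172479197666/7882723737 - (3 + 3) = -147172479197666/7882723737 - 1*6 = -147172479197666/7882723737 - 6 = -147219775540088/7882723737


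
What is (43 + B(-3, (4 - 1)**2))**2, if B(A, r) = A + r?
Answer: 2401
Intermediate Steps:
(43 + B(-3, (4 - 1)**2))**2 = (43 + (-3 + (4 - 1)**2))**2 = (43 + (-3 + 3**2))**2 = (43 + (-3 + 9))**2 = (43 + 6)**2 = 49**2 = 2401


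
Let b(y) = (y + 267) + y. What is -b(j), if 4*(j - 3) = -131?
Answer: -415/2 ≈ -207.50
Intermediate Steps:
j = -119/4 (j = 3 + (¼)*(-131) = 3 - 131/4 = -119/4 ≈ -29.750)
b(y) = 267 + 2*y (b(y) = (267 + y) + y = 267 + 2*y)
-b(j) = -(267 + 2*(-119/4)) = -(267 - 119/2) = -1*415/2 = -415/2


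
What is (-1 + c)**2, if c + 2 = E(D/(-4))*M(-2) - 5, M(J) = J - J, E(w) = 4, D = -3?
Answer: 64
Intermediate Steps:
M(J) = 0
c = -7 (c = -2 + (4*0 - 5) = -2 + (0 - 5) = -2 - 5 = -7)
(-1 + c)**2 = (-1 - 7)**2 = (-8)**2 = 64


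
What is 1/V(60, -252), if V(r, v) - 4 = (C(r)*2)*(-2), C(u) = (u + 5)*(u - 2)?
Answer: -1/15076 ≈ -6.6331e-5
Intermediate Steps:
C(u) = (-2 + u)*(5 + u) (C(u) = (5 + u)*(-2 + u) = (-2 + u)*(5 + u))
V(r, v) = 44 - 12*r - 4*r² (V(r, v) = 4 + ((-10 + r² + 3*r)*2)*(-2) = 4 + (-20 + 2*r² + 6*r)*(-2) = 4 + (40 - 12*r - 4*r²) = 44 - 12*r - 4*r²)
1/V(60, -252) = 1/(44 - 12*60 - 4*60²) = 1/(44 - 720 - 4*3600) = 1/(44 - 720 - 14400) = 1/(-15076) = -1/15076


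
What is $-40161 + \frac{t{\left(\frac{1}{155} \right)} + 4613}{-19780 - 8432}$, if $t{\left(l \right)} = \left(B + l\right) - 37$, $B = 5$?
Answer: $- \frac{43904785129}{1093215} \approx -40161.0$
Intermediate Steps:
$t{\left(l \right)} = -32 + l$ ($t{\left(l \right)} = \left(5 + l\right) - 37 = -32 + l$)
$-40161 + \frac{t{\left(\frac{1}{155} \right)} + 4613}{-19780 - 8432} = -40161 + \frac{\left(-32 + \frac{1}{155}\right) + 4613}{-19780 - 8432} = -40161 + \frac{\left(-32 + \frac{1}{155}\right) + 4613}{-28212} = -40161 + \left(- \frac{4959}{155} + 4613\right) \left(- \frac{1}{28212}\right) = -40161 + \frac{710056}{155} \left(- \frac{1}{28212}\right) = -40161 - \frac{177514}{1093215} = - \frac{43904785129}{1093215}$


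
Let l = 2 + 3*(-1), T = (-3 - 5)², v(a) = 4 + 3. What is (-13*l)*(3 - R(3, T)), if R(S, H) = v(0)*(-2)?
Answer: 221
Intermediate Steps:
v(a) = 7
T = 64 (T = (-8)² = 64)
R(S, H) = -14 (R(S, H) = 7*(-2) = -14)
l = -1 (l = 2 - 3 = -1)
(-13*l)*(3 - R(3, T)) = (-13*(-1))*(3 - 1*(-14)) = 13*(3 + 14) = 13*17 = 221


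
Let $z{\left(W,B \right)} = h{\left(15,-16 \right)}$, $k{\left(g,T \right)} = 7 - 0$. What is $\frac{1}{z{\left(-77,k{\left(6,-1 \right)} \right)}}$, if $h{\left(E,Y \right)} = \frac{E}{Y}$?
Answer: $- \frac{16}{15} \approx -1.0667$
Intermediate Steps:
$k{\left(g,T \right)} = 7$ ($k{\left(g,T \right)} = 7 + 0 = 7$)
$z{\left(W,B \right)} = - \frac{15}{16}$ ($z{\left(W,B \right)} = \frac{15}{-16} = 15 \left(- \frac{1}{16}\right) = - \frac{15}{16}$)
$\frac{1}{z{\left(-77,k{\left(6,-1 \right)} \right)}} = \frac{1}{- \frac{15}{16}} = - \frac{16}{15}$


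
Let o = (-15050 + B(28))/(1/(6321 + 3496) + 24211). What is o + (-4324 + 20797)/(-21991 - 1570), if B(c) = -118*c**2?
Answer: -14397102141459/2799982030334 ≈ -5.1419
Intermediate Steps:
o = -527968077/118839694 (o = (-15050 - 118*28**2)/(1/(6321 + 3496) + 24211) = (-15050 - 118*784)/(1/9817 + 24211) = (-15050 - 92512)/(1/9817 + 24211) = -107562/237679388/9817 = -107562*9817/237679388 = -527968077/118839694 ≈ -4.4427)
o + (-4324 + 20797)/(-21991 - 1570) = -527968077/118839694 + (-4324 + 20797)/(-21991 - 1570) = -527968077/118839694 + 16473/(-23561) = -527968077/118839694 + 16473*(-1/23561) = -527968077/118839694 - 16473/23561 = -14397102141459/2799982030334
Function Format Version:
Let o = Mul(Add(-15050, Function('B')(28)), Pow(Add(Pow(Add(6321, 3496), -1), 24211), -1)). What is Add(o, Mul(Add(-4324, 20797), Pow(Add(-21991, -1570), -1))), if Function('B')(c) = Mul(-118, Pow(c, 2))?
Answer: Rational(-14397102141459, 2799982030334) ≈ -5.1419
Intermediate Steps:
o = Rational(-527968077, 118839694) (o = Mul(Add(-15050, Mul(-118, Pow(28, 2))), Pow(Add(Pow(Add(6321, 3496), -1), 24211), -1)) = Mul(Add(-15050, Mul(-118, 784)), Pow(Add(Pow(9817, -1), 24211), -1)) = Mul(Add(-15050, -92512), Pow(Add(Rational(1, 9817), 24211), -1)) = Mul(-107562, Pow(Rational(237679388, 9817), -1)) = Mul(-107562, Rational(9817, 237679388)) = Rational(-527968077, 118839694) ≈ -4.4427)
Add(o, Mul(Add(-4324, 20797), Pow(Add(-21991, -1570), -1))) = Add(Rational(-527968077, 118839694), Mul(Add(-4324, 20797), Pow(Add(-21991, -1570), -1))) = Add(Rational(-527968077, 118839694), Mul(16473, Pow(-23561, -1))) = Add(Rational(-527968077, 118839694), Mul(16473, Rational(-1, 23561))) = Add(Rational(-527968077, 118839694), Rational(-16473, 23561)) = Rational(-14397102141459, 2799982030334)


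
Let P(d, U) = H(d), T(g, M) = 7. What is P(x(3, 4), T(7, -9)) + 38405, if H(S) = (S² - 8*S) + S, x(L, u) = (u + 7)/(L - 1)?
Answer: 153587/4 ≈ 38397.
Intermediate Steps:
x(L, u) = (7 + u)/(-1 + L)
H(S) = S² - 7*S
P(d, U) = d*(-7 + d)
P(x(3, 4), T(7, -9)) + 38405 = ((7 + 4)/(-1 + 3))*(-7 + (7 + 4)/(-1 + 3)) + 38405 = (11/2)*(-7 + 11/2) + 38405 = ((½)*11)*(-7 + (½)*11) + 38405 = 11*(-7 + 11/2)/2 + 38405 = (11/2)*(-3/2) + 38405 = -33/4 + 38405 = 153587/4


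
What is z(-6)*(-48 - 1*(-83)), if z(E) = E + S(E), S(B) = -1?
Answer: -245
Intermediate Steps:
z(E) = -1 + E (z(E) = E - 1 = -1 + E)
z(-6)*(-48 - 1*(-83)) = (-1 - 6)*(-48 - 1*(-83)) = -7*(-48 + 83) = -7*35 = -245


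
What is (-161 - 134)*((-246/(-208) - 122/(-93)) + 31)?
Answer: -95567905/9672 ≈ -9880.9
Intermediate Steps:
(-161 - 134)*((-246/(-208) - 122/(-93)) + 31) = -295*((-246*(-1/208) - 122*(-1/93)) + 31) = -295*((123/104 + 122/93) + 31) = -295*(24127/9672 + 31) = -295*323959/9672 = -95567905/9672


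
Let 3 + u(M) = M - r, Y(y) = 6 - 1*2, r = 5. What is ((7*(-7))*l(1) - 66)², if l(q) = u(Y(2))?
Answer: 16900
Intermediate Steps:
Y(y) = 4 (Y(y) = 6 - 2 = 4)
u(M) = -8 + M (u(M) = -3 + (M - 1*5) = -3 + (M - 5) = -3 + (-5 + M) = -8 + M)
l(q) = -4 (l(q) = -8 + 4 = -4)
((7*(-7))*l(1) - 66)² = ((7*(-7))*(-4) - 66)² = (-49*(-4) - 66)² = (196 - 66)² = 130² = 16900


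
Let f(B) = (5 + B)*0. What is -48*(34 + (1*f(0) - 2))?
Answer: -1536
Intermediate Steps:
f(B) = 0
-48*(34 + (1*f(0) - 2)) = -48*(34 + (1*0 - 2)) = -48*(34 + (0 - 2)) = -48*(34 - 2) = -48*32 = -1536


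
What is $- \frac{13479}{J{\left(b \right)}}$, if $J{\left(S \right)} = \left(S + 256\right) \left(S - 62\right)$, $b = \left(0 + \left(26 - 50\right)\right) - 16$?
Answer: $\frac{4493}{7344} \approx 0.61179$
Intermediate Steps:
$b = -40$ ($b = \left(0 - 24\right) - 16 = -24 - 16 = -40$)
$J{\left(S \right)} = \left(-62 + S\right) \left(256 + S\right)$ ($J{\left(S \right)} = \left(256 + S\right) \left(-62 + S\right) = \left(-62 + S\right) \left(256 + S\right)$)
$- \frac{13479}{J{\left(b \right)}} = - \frac{13479}{-15872 + \left(-40\right)^{2} + 194 \left(-40\right)} = - \frac{13479}{-15872 + 1600 - 7760} = - \frac{13479}{-22032} = \left(-13479\right) \left(- \frac{1}{22032}\right) = \frac{4493}{7344}$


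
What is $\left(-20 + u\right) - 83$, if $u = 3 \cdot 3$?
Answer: $-94$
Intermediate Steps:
$u = 9$
$\left(-20 + u\right) - 83 = \left(-20 + 9\right) - 83 = -11 - 83 = -94$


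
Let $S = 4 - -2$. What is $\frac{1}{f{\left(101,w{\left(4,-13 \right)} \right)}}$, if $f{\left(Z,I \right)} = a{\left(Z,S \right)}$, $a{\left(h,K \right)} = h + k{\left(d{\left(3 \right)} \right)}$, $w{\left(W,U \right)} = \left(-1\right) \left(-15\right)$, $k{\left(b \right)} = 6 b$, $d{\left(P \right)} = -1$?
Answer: $\frac{1}{95} \approx 0.010526$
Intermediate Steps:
$S = 6$ ($S = 4 + 2 = 6$)
$w{\left(W,U \right)} = 15$
$a{\left(h,K \right)} = -6 + h$ ($a{\left(h,K \right)} = h + 6 \left(-1\right) = h - 6 = -6 + h$)
$f{\left(Z,I \right)} = -6 + Z$
$\frac{1}{f{\left(101,w{\left(4,-13 \right)} \right)}} = \frac{1}{-6 + 101} = \frac{1}{95}$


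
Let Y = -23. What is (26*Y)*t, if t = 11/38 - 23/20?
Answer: 97773/190 ≈ 514.59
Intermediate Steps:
t = -327/380 (t = 11*(1/38) - 23*1/20 = 11/38 - 23/20 = -327/380 ≈ -0.86053)
(26*Y)*t = (26*(-23))*(-327/380) = -598*(-327/380) = 97773/190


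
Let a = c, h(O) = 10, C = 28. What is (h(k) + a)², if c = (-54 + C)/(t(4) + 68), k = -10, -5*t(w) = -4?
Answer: 2739025/29584 ≈ 92.585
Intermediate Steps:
t(w) = ⅘ (t(w) = -⅕*(-4) = ⅘)
c = -65/172 (c = (-54 + 28)/(⅘ + 68) = -26/344/5 = -26*5/344 = -65/172 ≈ -0.37791)
a = -65/172 ≈ -0.37791
(h(k) + a)² = (10 - 65/172)² = (1655/172)² = 2739025/29584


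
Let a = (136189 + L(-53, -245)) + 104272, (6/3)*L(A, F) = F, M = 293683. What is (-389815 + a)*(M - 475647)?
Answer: 27199341846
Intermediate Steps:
L(A, F) = F/2
a = 480677/2 (a = (136189 + (½)*(-245)) + 104272 = (136189 - 245/2) + 104272 = 272133/2 + 104272 = 480677/2 ≈ 2.4034e+5)
(-389815 + a)*(M - 475647) = (-389815 + 480677/2)*(293683 - 475647) = -298953/2*(-181964) = 27199341846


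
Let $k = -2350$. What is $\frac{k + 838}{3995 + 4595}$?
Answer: $- \frac{756}{4295} \approx -0.17602$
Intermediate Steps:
$\frac{k + 838}{3995 + 4595} = \frac{-2350 + 838}{3995 + 4595} = - \frac{1512}{8590} = \left(-1512\right) \frac{1}{8590} = - \frac{756}{4295}$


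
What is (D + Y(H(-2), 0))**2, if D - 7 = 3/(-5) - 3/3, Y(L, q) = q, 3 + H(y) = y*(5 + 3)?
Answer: 729/25 ≈ 29.160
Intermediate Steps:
H(y) = -3 + 8*y (H(y) = -3 + y*(5 + 3) = -3 + y*8 = -3 + 8*y)
D = 27/5 (D = 7 + (3/(-5) - 3/3) = 7 + (3*(-1/5) - 3*1/3) = 7 + (-3/5 - 1) = 7 - 8/5 = 27/5 ≈ 5.4000)
(D + Y(H(-2), 0))**2 = (27/5 + 0)**2 = (27/5)**2 = 729/25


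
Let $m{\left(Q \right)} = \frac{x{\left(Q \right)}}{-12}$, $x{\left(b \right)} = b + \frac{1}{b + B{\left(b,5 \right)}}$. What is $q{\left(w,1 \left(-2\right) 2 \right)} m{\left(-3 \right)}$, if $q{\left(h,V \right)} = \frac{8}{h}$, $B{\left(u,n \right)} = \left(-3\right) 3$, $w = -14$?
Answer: $- \frac{37}{252} \approx -0.14683$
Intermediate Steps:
$B{\left(u,n \right)} = -9$
$x{\left(b \right)} = b + \frac{1}{-9 + b}$ ($x{\left(b \right)} = b + \frac{1}{b - 9} = b + \frac{1}{-9 + b}$)
$m{\left(Q \right)} = - \frac{1 + Q^{2} - 9 Q}{12 \left(-9 + Q\right)}$ ($m{\left(Q \right)} = \frac{\frac{1}{-9 + Q} \left(1 + Q^{2} - 9 Q\right)}{-12} = \frac{1 + Q^{2} - 9 Q}{-9 + Q} \left(- \frac{1}{12}\right) = - \frac{1 + Q^{2} - 9 Q}{12 \left(-9 + Q\right)}$)
$q{\left(w,1 \left(-2\right) 2 \right)} m{\left(-3 \right)} = \frac{8}{-14} \frac{-1 - \left(-3\right)^{2} + 9 \left(-3\right)}{12 \left(-9 - 3\right)} = 8 \left(- \frac{1}{14}\right) \frac{-1 - 9 - 27}{12 \left(-12\right)} = - \frac{4 \cdot \frac{1}{12} \left(- \frac{1}{12}\right) \left(-1 - 9 - 27\right)}{7} = - \frac{4 \cdot \frac{1}{12} \left(- \frac{1}{12}\right) \left(-37\right)}{7} = \left(- \frac{4}{7}\right) \frac{37}{144} = - \frac{37}{252}$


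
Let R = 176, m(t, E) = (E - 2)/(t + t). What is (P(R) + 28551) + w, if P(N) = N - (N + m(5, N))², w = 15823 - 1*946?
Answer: 155011/25 ≈ 6200.4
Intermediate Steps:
m(t, E) = (-2 + E)/(2*t) (m(t, E) = (-2 + E)/((2*t)) = (-2 + E)*(1/(2*t)) = (-2 + E)/(2*t))
w = 14877 (w = 15823 - 946 = 14877)
P(N) = N - (-⅕ + 11*N/10)² (P(N) = N - (N + (½)*(-2 + N)/5)² = N - (N + (½)*(⅕)*(-2 + N))² = N - (N + (-⅕ + N/10))² = N - (-⅕ + 11*N/10)²)
(P(R) + 28551) + w = ((176 - (-2 + 11*176)²/100) + 28551) + 14877 = ((176 - (-2 + 1936)²/100) + 28551) + 14877 = ((176 - 1/100*1934²) + 28551) + 14877 = ((176 - 1/100*3740356) + 28551) + 14877 = ((176 - 935089/25) + 28551) + 14877 = (-930689/25 + 28551) + 14877 = -216914/25 + 14877 = 155011/25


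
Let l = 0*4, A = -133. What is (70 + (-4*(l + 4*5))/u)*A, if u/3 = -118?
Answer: -1653190/177 ≈ -9340.1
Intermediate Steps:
l = 0
u = -354 (u = 3*(-118) = -354)
(70 + (-4*(l + 4*5))/u)*A = (70 - 4*(0 + 4*5)/(-354))*(-133) = (70 - 4*(0 + 20)*(-1/354))*(-133) = (70 - 4*20*(-1/354))*(-133) = (70 - 80*(-1/354))*(-133) = (70 + 40/177)*(-133) = (12430/177)*(-133) = -1653190/177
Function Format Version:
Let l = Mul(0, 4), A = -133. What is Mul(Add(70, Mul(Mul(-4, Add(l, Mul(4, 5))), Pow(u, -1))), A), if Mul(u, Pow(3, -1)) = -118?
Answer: Rational(-1653190, 177) ≈ -9340.1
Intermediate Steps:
l = 0
u = -354 (u = Mul(3, -118) = -354)
Mul(Add(70, Mul(Mul(-4, Add(l, Mul(4, 5))), Pow(u, -1))), A) = Mul(Add(70, Mul(Mul(-4, Add(0, Mul(4, 5))), Pow(-354, -1))), -133) = Mul(Add(70, Mul(Mul(-4, Add(0, 20)), Rational(-1, 354))), -133) = Mul(Add(70, Mul(Mul(-4, 20), Rational(-1, 354))), -133) = Mul(Add(70, Mul(-80, Rational(-1, 354))), -133) = Mul(Add(70, Rational(40, 177)), -133) = Mul(Rational(12430, 177), -133) = Rational(-1653190, 177)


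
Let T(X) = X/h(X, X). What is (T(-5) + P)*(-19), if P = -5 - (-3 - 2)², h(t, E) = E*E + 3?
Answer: 16055/28 ≈ 573.39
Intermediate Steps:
h(t, E) = 3 + E² (h(t, E) = E² + 3 = 3 + E²)
P = -30 (P = -5 - 1*(-5)² = -5 - 1*25 = -5 - 25 = -30)
T(X) = X/(3 + X²)
(T(-5) + P)*(-19) = (-5/(3 + (-5)²) - 30)*(-19) = (-5/(3 + 25) - 30)*(-19) = (-5/28 - 30)*(-19) = -845/28*(-19) = 16055/28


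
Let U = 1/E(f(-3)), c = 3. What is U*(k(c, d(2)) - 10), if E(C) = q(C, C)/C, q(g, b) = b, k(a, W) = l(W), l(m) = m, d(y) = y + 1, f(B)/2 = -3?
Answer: -7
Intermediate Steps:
f(B) = -6 (f(B) = 2*(-3) = -6)
d(y) = 1 + y
k(a, W) = W
E(C) = 1 (E(C) = C/C = 1)
U = 1 (U = 1/1 = 1)
U*(k(c, d(2)) - 10) = 1*((1 + 2) - 10) = 1*(3 - 10) = 1*(-7) = -7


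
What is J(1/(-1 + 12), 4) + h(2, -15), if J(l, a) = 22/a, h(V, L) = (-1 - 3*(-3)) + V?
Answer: 31/2 ≈ 15.500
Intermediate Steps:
h(V, L) = 8 + V (h(V, L) = (-1 + 9) + V = 8 + V)
J(1/(-1 + 12), 4) + h(2, -15) = 22/4 + (8 + 2) = 22*(¼) + 10 = 11/2 + 10 = 31/2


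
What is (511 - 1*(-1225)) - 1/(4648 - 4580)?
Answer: 118047/68 ≈ 1736.0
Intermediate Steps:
(511 - 1*(-1225)) - 1/(4648 - 4580) = (511 + 1225) - 1/68 = 1736 - 1*1/68 = 1736 - 1/68 = 118047/68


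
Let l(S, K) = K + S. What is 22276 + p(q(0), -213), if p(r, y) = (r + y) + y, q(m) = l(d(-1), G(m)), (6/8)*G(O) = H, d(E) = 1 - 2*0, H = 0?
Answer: 21851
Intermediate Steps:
d(E) = 1 (d(E) = 1 + 0 = 1)
G(O) = 0 (G(O) = (4/3)*0 = 0)
q(m) = 1 (q(m) = 0 + 1 = 1)
p(r, y) = r + 2*y
22276 + p(q(0), -213) = 22276 + (1 + 2*(-213)) = 22276 + (1 - 426) = 22276 - 425 = 21851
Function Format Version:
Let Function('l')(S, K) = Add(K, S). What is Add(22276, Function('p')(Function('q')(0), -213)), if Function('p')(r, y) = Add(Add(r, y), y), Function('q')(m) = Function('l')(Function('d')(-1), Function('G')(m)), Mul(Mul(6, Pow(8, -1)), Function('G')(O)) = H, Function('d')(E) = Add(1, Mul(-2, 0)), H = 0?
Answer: 21851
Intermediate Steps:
Function('d')(E) = 1 (Function('d')(E) = Add(1, 0) = 1)
Function('G')(O) = 0 (Function('G')(O) = Mul(Rational(4, 3), 0) = 0)
Function('q')(m) = 1 (Function('q')(m) = Add(0, 1) = 1)
Function('p')(r, y) = Add(r, Mul(2, y))
Add(22276, Function('p')(Function('q')(0), -213)) = Add(22276, Add(1, Mul(2, -213))) = Add(22276, Add(1, -426)) = Add(22276, -425) = 21851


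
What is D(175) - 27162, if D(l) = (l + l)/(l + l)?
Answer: -27161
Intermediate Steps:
D(l) = 1 (D(l) = (2*l)/((2*l)) = (2*l)*(1/(2*l)) = 1)
D(175) - 27162 = 1 - 27162 = -27161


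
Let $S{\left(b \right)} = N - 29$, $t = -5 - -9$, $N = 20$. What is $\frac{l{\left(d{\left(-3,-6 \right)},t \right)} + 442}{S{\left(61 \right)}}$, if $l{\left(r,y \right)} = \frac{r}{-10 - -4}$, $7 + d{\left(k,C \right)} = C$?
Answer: $- \frac{2665}{54} \approx -49.352$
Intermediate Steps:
$d{\left(k,C \right)} = -7 + C$
$t = 4$ ($t = -5 + 9 = 4$)
$S{\left(b \right)} = -9$ ($S{\left(b \right)} = 20 - 29 = -9$)
$l{\left(r,y \right)} = - \frac{r}{6}$ ($l{\left(r,y \right)} = \frac{r}{-10 + 4} = \frac{r}{-6} = r \left(- \frac{1}{6}\right) = - \frac{r}{6}$)
$\frac{l{\left(d{\left(-3,-6 \right)},t \right)} + 442}{S{\left(61 \right)}} = \frac{- \frac{-7 - 6}{6} + 442}{-9} = \left(\left(- \frac{1}{6}\right) \left(-13\right) + 442\right) \left(- \frac{1}{9}\right) = \left(\frac{13}{6} + 442\right) \left(- \frac{1}{9}\right) = \frac{2665}{6} \left(- \frac{1}{9}\right) = - \frac{2665}{54}$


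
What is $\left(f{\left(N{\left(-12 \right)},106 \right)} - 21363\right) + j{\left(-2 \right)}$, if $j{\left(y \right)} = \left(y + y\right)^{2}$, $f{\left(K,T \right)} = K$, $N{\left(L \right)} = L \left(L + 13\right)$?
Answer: $-21359$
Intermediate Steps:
$N{\left(L \right)} = L \left(13 + L\right)$
$j{\left(y \right)} = 4 y^{2}$ ($j{\left(y \right)} = \left(2 y\right)^{2} = 4 y^{2}$)
$\left(f{\left(N{\left(-12 \right)},106 \right)} - 21363\right) + j{\left(-2 \right)} = \left(- 12 \left(13 - 12\right) - 21363\right) + 4 \left(-2\right)^{2} = \left(\left(-12\right) 1 - 21363\right) + 4 \cdot 4 = \left(-12 - 21363\right) + 16 = -21375 + 16 = -21359$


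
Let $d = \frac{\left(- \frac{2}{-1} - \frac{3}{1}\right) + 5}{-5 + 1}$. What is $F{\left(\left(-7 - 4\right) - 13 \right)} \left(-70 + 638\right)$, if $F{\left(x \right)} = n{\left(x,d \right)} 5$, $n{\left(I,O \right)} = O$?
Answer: $-2840$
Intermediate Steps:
$d = -1$ ($d = \frac{\left(\left(-2\right) \left(-1\right) - 3\right) + 5}{-4} = \left(\left(2 - 3\right) + 5\right) \left(- \frac{1}{4}\right) = \left(-1 + 5\right) \left(- \frac{1}{4}\right) = 4 \left(- \frac{1}{4}\right) = -1$)
$F{\left(x \right)} = -5$ ($F{\left(x \right)} = \left(-1\right) 5 = -5$)
$F{\left(\left(-7 - 4\right) - 13 \right)} \left(-70 + 638\right) = - 5 \left(-70 + 638\right) = \left(-5\right) 568 = -2840$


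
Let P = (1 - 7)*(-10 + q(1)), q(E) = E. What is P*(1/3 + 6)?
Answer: 342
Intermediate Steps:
P = 54 (P = (1 - 7)*(-10 + 1) = -6*(-9) = 54)
P*(1/3 + 6) = 54*(1/3 + 6) = 54*(19/3) = 342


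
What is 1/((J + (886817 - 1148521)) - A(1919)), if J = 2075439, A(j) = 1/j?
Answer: 1919/3480557464 ≈ 5.5135e-7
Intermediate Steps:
1/((J + (886817 - 1148521)) - A(1919)) = 1/((2075439 + (886817 - 1148521)) - 1/1919) = 1/((2075439 - 261704) - 1*1/1919) = 1/(1813735 - 1/1919) = 1/(3480557464/1919) = 1919/3480557464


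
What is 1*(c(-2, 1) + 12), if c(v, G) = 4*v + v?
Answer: 2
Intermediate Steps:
c(v, G) = 5*v
1*(c(-2, 1) + 12) = 1*(5*(-2) + 12) = 1*(-10 + 12) = 1*2 = 2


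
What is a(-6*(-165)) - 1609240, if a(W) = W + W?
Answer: -1607260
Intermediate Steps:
a(W) = 2*W
a(-6*(-165)) - 1609240 = 2*(-6*(-165)) - 1609240 = 2*990 - 1609240 = 1980 - 1609240 = -1607260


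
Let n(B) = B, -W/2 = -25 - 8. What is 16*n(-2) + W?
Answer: 34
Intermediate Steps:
W = 66 (W = -2*(-25 - 8) = -2*(-33) = 66)
16*n(-2) + W = 16*(-2) + 66 = -32 + 66 = 34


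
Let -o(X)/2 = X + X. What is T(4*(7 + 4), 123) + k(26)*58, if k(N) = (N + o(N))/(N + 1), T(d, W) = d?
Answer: -1112/9 ≈ -123.56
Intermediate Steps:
o(X) = -4*X (o(X) = -2*(X + X) = -4*X)
k(N) = -3*N/(1 + N) (k(N) = (N - 4*N)/(N + 1) = (-3*N)/(1 + N) = -3*N/(1 + N))
T(4*(7 + 4), 123) + k(26)*58 = 4*(7 + 4) - 3*26/(1 + 26)*58 = 4*11 - 3*26/27*58 = 44 - 3*26*1/27*58 = 44 - 26/9*58 = 44 - 1508/9 = -1112/9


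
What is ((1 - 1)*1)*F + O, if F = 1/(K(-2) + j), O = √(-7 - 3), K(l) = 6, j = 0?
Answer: I*√10 ≈ 3.1623*I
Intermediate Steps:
O = I*√10 (O = √(-10) = I*√10 ≈ 3.1623*I)
F = ⅙ (F = 1/(6 + 0) = 1/6 = ⅙ ≈ 0.16667)
((1 - 1)*1)*F + O = ((1 - 1)*1)*(⅙) + I*√10 = (0*1)*(⅙) + I*√10 = 0*(⅙) + I*√10 = 0 + I*√10 = I*√10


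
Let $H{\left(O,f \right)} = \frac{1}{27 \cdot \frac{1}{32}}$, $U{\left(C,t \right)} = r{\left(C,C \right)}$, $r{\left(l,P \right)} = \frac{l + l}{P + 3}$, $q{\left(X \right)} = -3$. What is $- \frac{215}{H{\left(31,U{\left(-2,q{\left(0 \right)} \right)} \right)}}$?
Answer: $- \frac{5805}{32} \approx -181.41$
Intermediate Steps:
$r{\left(l,P \right)} = \frac{2 l}{3 + P}$
$U{\left(C,t \right)} = \frac{2 C}{3 + C}$
$H{\left(O,f \right)} = \frac{32}{27}$ ($H{\left(O,f \right)} = \frac{1}{27 \cdot \frac{1}{32}} = \frac{1}{\frac{27}{32}} = \frac{32}{27}$)
$- \frac{215}{H{\left(31,U{\left(-2,q{\left(0 \right)} \right)} \right)}} = - \frac{215}{\frac{32}{27}} = \left(-215\right) \frac{27}{32} = - \frac{5805}{32}$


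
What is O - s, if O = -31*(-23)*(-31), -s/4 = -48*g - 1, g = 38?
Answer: -29403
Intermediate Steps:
s = 7300 (s = -4*(-48*38 - 1) = -4*(-1824 - 1) = -4*(-1825) = 7300)
O = -22103 (O = 713*(-31) = -22103)
O - s = -22103 - 1*7300 = -22103 - 7300 = -29403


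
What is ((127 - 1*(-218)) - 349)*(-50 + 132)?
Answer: -328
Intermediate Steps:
((127 - 1*(-218)) - 349)*(-50 + 132) = ((127 + 218) - 349)*82 = (345 - 349)*82 = -4*82 = -328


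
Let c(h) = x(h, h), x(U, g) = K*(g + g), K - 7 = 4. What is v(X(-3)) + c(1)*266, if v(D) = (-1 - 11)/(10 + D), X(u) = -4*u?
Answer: 64366/11 ≈ 5851.5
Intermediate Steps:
K = 11 (K = 7 + 4 = 11)
x(U, g) = 22*g (x(U, g) = 11*(g + g) = 11*(2*g) = 22*g)
c(h) = 22*h
v(D) = -12/(10 + D)
v(X(-3)) + c(1)*266 = -12/(10 - 4*(-3)) + (22*1)*266 = -12/(10 + 12) + 22*266 = -12/22 + 5852 = -12*1/22 + 5852 = -6/11 + 5852 = 64366/11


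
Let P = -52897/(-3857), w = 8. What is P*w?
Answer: 423176/3857 ≈ 109.72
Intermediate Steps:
P = 52897/3857 (P = -52897*(-1/3857) = 52897/3857 ≈ 13.715)
P*w = (52897/3857)*8 = 423176/3857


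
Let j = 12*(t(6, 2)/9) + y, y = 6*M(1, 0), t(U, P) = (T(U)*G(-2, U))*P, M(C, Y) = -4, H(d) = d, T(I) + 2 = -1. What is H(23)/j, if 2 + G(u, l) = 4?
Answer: -23/40 ≈ -0.57500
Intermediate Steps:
G(u, l) = 2 (G(u, l) = -2 + 4 = 2)
T(I) = -3 (T(I) = -2 - 1 = -3)
t(U, P) = -6*P (t(U, P) = (-3*2)*P = -6*P)
y = -24 (y = 6*(-4) = -24)
j = -40 (j = 12*(-6*2/9) - 24 = 12*(-12*⅑) - 24 = 12*(-4/3) - 24 = -16 - 24 = -40)
H(23)/j = 23/(-40) = 23*(-1/40) = -23/40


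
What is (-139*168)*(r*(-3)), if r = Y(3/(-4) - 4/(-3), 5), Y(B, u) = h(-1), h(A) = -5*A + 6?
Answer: 770616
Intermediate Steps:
h(A) = 6 - 5*A
Y(B, u) = 11 (Y(B, u) = 6 - 5*(-1) = 6 + 5 = 11)
r = 11
(-139*168)*(r*(-3)) = (-139*168)*(11*(-3)) = -23352*(-33) = 770616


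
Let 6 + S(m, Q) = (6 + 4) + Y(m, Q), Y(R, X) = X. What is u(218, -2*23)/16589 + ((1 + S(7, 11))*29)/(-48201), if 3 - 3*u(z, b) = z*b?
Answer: 51156927/266535463 ≈ 0.19193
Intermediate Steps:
S(m, Q) = 4 + Q (S(m, Q) = -6 + ((6 + 4) + Q) = -6 + (10 + Q) = 4 + Q)
u(z, b) = 1 - b*z/3 (u(z, b) = 1 - z*b/3 = 1 - b*z/3)
u(218, -2*23)/16589 + ((1 + S(7, 11))*29)/(-48201) = (1 - 1/3*(-2*23)*218)/16589 + ((1 + (4 + 11))*29)/(-48201) = (1 - 1/3*(-46)*218)*(1/16589) + ((1 + 15)*29)*(-1/48201) = (1 + 10028/3)*(1/16589) + (16*29)*(-1/48201) = (10031/3)*(1/16589) + 464*(-1/48201) = 10031/49767 - 464/48201 = 51156927/266535463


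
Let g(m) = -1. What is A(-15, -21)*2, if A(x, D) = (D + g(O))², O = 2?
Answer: 968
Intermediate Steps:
A(x, D) = (-1 + D)² (A(x, D) = (D - 1)² = (-1 + D)²)
A(-15, -21)*2 = (-1 - 21)²*2 = (-22)²*2 = 484*2 = 968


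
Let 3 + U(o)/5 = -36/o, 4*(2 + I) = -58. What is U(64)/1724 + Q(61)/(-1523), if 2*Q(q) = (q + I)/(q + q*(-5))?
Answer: -26323919/2562636352 ≈ -0.010272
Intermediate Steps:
I = -33/2 (I = -2 + (¼)*(-58) = -2 - 29/2 = -33/2 ≈ -16.500)
U(o) = -15 - 180/o (U(o) = -15 + 5*(-36/o) = -15 - 180/o)
Q(q) = -(-33/2 + q)/(8*q) (Q(q) = ((q - 33/2)/(q + q*(-5)))/2 = ((-33/2 + q)/(q - 5*q))/2 = ((-33/2 + q)/((-4*q)))/2 = ((-33/2 + q)*(-1/(4*q)))/2 = (-(-33/2 + q)/(4*q))/2 = -(-33/2 + q)/(8*q))
U(64)/1724 + Q(61)/(-1523) = (-15 - 180/64)/1724 + ((1/16)*(33 - 2*61)/61)/(-1523) = (-15 - 180*1/64)*(1/1724) + ((1/16)*(1/61)*(33 - 122))*(-1/1523) = (-15 - 45/16)*(1/1724) + ((1/16)*(1/61)*(-89))*(-1/1523) = -285/16*1/1724 - 89/976*(-1/1523) = -285/27584 + 89/1486448 = -26323919/2562636352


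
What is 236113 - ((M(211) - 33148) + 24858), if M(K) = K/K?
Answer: 244402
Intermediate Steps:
M(K) = 1
236113 - ((M(211) - 33148) + 24858) = 236113 - ((1 - 33148) + 24858) = 236113 - (-33147 + 24858) = 236113 - 1*(-8289) = 236113 + 8289 = 244402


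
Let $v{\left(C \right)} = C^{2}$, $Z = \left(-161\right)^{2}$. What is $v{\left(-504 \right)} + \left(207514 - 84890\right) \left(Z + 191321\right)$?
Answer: $26639337024$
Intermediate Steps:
$Z = 25921$
$v{\left(-504 \right)} + \left(207514 - 84890\right) \left(Z + 191321\right) = \left(-504\right)^{2} + \left(207514 - 84890\right) \left(25921 + 191321\right) = 254016 + 122624 \cdot 217242 = 254016 + 26639083008 = 26639337024$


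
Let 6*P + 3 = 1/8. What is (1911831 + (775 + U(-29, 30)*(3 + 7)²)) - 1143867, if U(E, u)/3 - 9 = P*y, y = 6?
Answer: 1541153/2 ≈ 7.7058e+5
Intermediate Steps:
P = -23/48 (P = -½ + (⅙)/8 = -½ + (⅙)*(⅛) = -½ + 1/48 = -23/48 ≈ -0.47917)
U(E, u) = 147/8 (U(E, u) = 27 + 3*(-23/48*6) = 27 + 3*(-23/8) = 27 - 69/8 = 147/8)
(1911831 + (775 + U(-29, 30)*(3 + 7)²)) - 1143867 = (1911831 + (775 + 147*(3 + 7)²/8)) - 1143867 = (1911831 + (775 + (147/8)*10²)) - 1143867 = (1911831 + (775 + (147/8)*100)) - 1143867 = (1911831 + (775 + 3675/2)) - 1143867 = (1911831 + 5225/2) - 1143867 = 3828887/2 - 1143867 = 1541153/2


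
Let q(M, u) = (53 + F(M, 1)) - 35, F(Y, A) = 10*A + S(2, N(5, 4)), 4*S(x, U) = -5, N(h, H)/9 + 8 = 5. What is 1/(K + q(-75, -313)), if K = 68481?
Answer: 4/274031 ≈ 1.4597e-5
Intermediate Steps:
N(h, H) = -27 (N(h, H) = -72 + 9*5 = -72 + 45 = -27)
S(x, U) = -5/4 (S(x, U) = (1/4)*(-5) = -5/4)
F(Y, A) = -5/4 + 10*A (F(Y, A) = 10*A - 5/4 = -5/4 + 10*A)
q(M, u) = 107/4 (q(M, u) = (53 + (-5/4 + 10*1)) - 35 = (53 + (-5/4 + 10)) - 35 = (53 + 35/4) - 35 = 247/4 - 35 = 107/4)
1/(K + q(-75, -313)) = 1/(68481 + 107/4) = 1/(274031/4) = 4/274031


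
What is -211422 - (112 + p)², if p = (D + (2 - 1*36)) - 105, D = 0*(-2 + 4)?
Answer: -212151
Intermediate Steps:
D = 0 (D = 0*2 = 0)
p = -139 (p = (0 + (2 - 1*36)) - 105 = (0 + (2 - 36)) - 105 = (0 - 34) - 105 = -34 - 105 = -139)
-211422 - (112 + p)² = -211422 - (112 - 139)² = -211422 - 1*(-27)² = -211422 - 1*729 = -211422 - 729 = -212151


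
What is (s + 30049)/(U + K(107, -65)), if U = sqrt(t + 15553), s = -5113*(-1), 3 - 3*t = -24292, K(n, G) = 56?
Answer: -2953608/30773 + 17581*sqrt(212862)/30773 ≈ 167.61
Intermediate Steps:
t = 24295/3 (t = 1 - 1/3*(-24292) = 1 + 24292/3 = 24295/3 ≈ 8098.3)
s = 5113
U = sqrt(212862)/3 (U = sqrt(24295/3 + 15553) = sqrt(70954/3) = sqrt(212862)/3 ≈ 153.79)
(s + 30049)/(U + K(107, -65)) = (5113 + 30049)/(sqrt(212862)/3 + 56) = 35162/(56 + sqrt(212862)/3)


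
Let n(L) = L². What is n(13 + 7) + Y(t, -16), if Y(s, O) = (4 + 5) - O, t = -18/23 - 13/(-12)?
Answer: 425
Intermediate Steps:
t = 83/276 (t = -18*1/23 - 13*(-1/12) = -18/23 + 13/12 = 83/276 ≈ 0.30072)
Y(s, O) = 9 - O
n(13 + 7) + Y(t, -16) = (13 + 7)² + (9 - 1*(-16)) = 20² + (9 + 16) = 400 + 25 = 425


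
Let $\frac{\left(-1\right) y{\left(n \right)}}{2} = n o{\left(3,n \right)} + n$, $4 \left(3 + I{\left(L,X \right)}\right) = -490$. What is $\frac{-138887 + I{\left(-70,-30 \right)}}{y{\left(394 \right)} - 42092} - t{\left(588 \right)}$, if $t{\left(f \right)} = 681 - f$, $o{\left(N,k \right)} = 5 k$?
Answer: $- \frac{59287323}{638096} \approx -92.913$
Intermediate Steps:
$I{\left(L,X \right)} = - \frac{251}{2}$ ($I{\left(L,X \right)} = -3 + \frac{1}{4} \left(-490\right) = -3 - \frac{245}{2} = - \frac{251}{2}$)
$y{\left(n \right)} = - 10 n^{2} - 2 n$ ($y{\left(n \right)} = - 2 \left(n 5 n + n\right) = - 2 \left(5 n^{2} + n\right) = - 2 \left(n + 5 n^{2}\right) = - 10 n^{2} - 2 n$)
$\frac{-138887 + I{\left(-70,-30 \right)}}{y{\left(394 \right)} - 42092} - t{\left(588 \right)} = \frac{-138887 - \frac{251}{2}}{\left(-2\right) 394 \left(1 + 5 \cdot 394\right) - 42092} - \left(681 - 588\right) = - \frac{278025}{2 \left(\left(-2\right) 394 \left(1 + 1970\right) - 42092\right)} - \left(681 - 588\right) = - \frac{278025}{2 \left(\left(-2\right) 394 \cdot 1971 - 42092\right)} - 93 = - \frac{278025}{2 \left(-1553148 - 42092\right)} - 93 = - \frac{278025}{2 \left(-1595240\right)} - 93 = \left(- \frac{278025}{2}\right) \left(- \frac{1}{1595240}\right) - 93 = \frac{55605}{638096} - 93 = - \frac{59287323}{638096}$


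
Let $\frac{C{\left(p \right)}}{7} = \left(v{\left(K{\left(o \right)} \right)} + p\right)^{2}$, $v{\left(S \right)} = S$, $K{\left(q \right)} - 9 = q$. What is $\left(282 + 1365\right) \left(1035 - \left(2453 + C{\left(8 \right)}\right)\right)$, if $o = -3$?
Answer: $-4595130$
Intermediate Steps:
$K{\left(q \right)} = 9 + q$
$C{\left(p \right)} = 7 \left(6 + p\right)^{2}$ ($C{\left(p \right)} = 7 \left(\left(9 - 3\right) + p\right)^{2} = 7 \left(6 + p\right)^{2}$)
$\left(282 + 1365\right) \left(1035 - \left(2453 + C{\left(8 \right)}\right)\right) = \left(282 + 1365\right) \left(1035 - \left(2453 + 7 \left(6 + 8\right)^{2}\right)\right) = 1647 \left(1035 - \left(2453 + 7 \cdot 14^{2}\right)\right) = 1647 \left(1035 - \left(2453 + 7 \cdot 196\right)\right) = 1647 \left(1035 - 3825\right) = 1647 \left(-2790\right) = -4595130$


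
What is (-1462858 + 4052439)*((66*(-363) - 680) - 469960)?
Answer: -1280801583438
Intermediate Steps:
(-1462858 + 4052439)*((66*(-363) - 680) - 469960) = 2589581*((-23958 - 680) - 469960) = 2589581*(-24638 - 469960) = 2589581*(-494598) = -1280801583438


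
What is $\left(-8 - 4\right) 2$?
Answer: $-24$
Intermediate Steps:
$\left(-8 - 4\right) 2 = \left(-12\right) 2 = -24$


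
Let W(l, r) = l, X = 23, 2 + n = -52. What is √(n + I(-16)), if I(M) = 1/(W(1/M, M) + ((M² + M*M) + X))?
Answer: I*√439523670/2853 ≈ 7.3483*I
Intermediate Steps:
n = -54 (n = -2 - 52 = -54)
I(M) = 1/(23 + 1/M + 2*M²) (I(M) = 1/(1/M + ((M² + M*M) + 23)) = 1/(1/M + ((M² + M²) + 23)) = 1/(1/M + (2*M² + 23)) = 1/(1/M + (23 + 2*M²)) = 1/(23 + 1/M + 2*M²))
√(n + I(-16)) = √(-54 - 16/(1 - 16*(23 + 2*(-16)²))) = √(-54 - 16/(1 - 16*(23 + 2*256))) = √(-54 - 16/(1 - 16*(23 + 512))) = √(-54 - 16/(1 - 16*535)) = √(-54 - 16/(1 - 8560)) = √(-54 - 16/(-8559)) = √(-54 - 16*(-1/8559)) = √(-54 + 16/8559) = √(-462170/8559) = I*√439523670/2853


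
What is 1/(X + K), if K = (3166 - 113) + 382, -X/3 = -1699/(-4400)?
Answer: 4400/15108903 ≈ 0.00029122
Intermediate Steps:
X = -5097/4400 (X = -(-3)*1699/(-4400) = -(-3)*1699*(-1/4400) = -(-3)*(-1699)/4400 = -3*1699/4400 = -5097/4400 ≈ -1.1584)
K = 3435 (K = 3053 + 382 = 3435)
1/(X + K) = 1/(-5097/4400 + 3435) = 1/(15108903/4400) = 4400/15108903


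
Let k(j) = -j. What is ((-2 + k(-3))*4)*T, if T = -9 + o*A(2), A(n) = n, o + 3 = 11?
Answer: 28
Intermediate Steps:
o = 8 (o = -3 + 11 = 8)
T = 7 (T = -9 + 8*2 = -9 + 16 = 7)
((-2 + k(-3))*4)*T = ((-2 - 1*(-3))*4)*7 = ((-2 + 3)*4)*7 = (1*4)*7 = 4*7 = 28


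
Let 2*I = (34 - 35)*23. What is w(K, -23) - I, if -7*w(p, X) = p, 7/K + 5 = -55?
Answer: 691/60 ≈ 11.517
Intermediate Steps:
K = -7/60 (K = 7/(-5 - 55) = 7/(-60) = 7*(-1/60) = -7/60 ≈ -0.11667)
w(p, X) = -p/7
I = -23/2 (I = ((34 - 35)*23)/2 = (-1*23)/2 = (½)*(-23) = -23/2 ≈ -11.500)
w(K, -23) - I = -⅐*(-7/60) - 1*(-23/2) = 1/60 + 23/2 = 691/60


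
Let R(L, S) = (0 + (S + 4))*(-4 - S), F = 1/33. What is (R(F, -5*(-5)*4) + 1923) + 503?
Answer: -8390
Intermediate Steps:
F = 1/33 ≈ 0.030303
R(L, S) = (-4 - S)*(4 + S) (R(L, S) = (0 + (4 + S))*(-4 - S) = (4 + S)*(-4 - S) = (-4 - S)*(4 + S))
(R(F, -5*(-5)*4) + 1923) + 503 = ((-16 - (-5*(-5)*4)**2 - 8*(-5*(-5))*4) + 1923) + 503 = ((-16 - (25*4)**2 - 200*4) + 1923) + 503 = ((-16 - 1*100**2 - 8*100) + 1923) + 503 = ((-16 - 1*10000 - 800) + 1923) + 503 = ((-16 - 10000 - 800) + 1923) + 503 = (-10816 + 1923) + 503 = -8893 + 503 = -8390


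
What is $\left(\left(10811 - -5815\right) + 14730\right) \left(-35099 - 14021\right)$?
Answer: $-1540206720$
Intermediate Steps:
$\left(\left(10811 - -5815\right) + 14730\right) \left(-35099 - 14021\right) = \left(\left(10811 + 5815\right) + 14730\right) \left(-49120\right) = \left(16626 + 14730\right) \left(-49120\right) = 31356 \left(-49120\right) = -1540206720$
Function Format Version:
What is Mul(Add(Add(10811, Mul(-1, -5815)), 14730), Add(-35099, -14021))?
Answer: -1540206720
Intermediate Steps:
Mul(Add(Add(10811, Mul(-1, -5815)), 14730), Add(-35099, -14021)) = Mul(Add(Add(10811, 5815), 14730), -49120) = Mul(Add(16626, 14730), -49120) = Mul(31356, -49120) = -1540206720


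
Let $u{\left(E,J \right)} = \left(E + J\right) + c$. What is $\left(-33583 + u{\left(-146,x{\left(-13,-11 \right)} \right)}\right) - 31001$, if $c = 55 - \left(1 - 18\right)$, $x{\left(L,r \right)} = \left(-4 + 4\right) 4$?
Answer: $-64658$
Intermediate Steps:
$x{\left(L,r \right)} = 0$ ($x{\left(L,r \right)} = 0 \cdot 4 = 0$)
$c = 72$ ($c = 55 - \left(1 - 18\right) = 55 - -17 = 55 + 17 = 72$)
$u{\left(E,J \right)} = 72 + E + J$ ($u{\left(E,J \right)} = \left(E + J\right) + 72 = 72 + E + J$)
$\left(-33583 + u{\left(-146,x{\left(-13,-11 \right)} \right)}\right) - 31001 = \left(-33583 + \left(72 - 146 + 0\right)\right) - 31001 = \left(-33583 - 74\right) - 31001 = -33657 - 31001 = -64658$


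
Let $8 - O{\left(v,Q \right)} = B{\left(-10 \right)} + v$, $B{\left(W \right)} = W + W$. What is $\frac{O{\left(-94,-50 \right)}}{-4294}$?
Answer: $- \frac{61}{2147} \approx -0.028412$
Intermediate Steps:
$B{\left(W \right)} = 2 W$
$O{\left(v,Q \right)} = 28 - v$ ($O{\left(v,Q \right)} = 8 - \left(2 \left(-10\right) + v\right) = 8 - \left(-20 + v\right) = 28 - v$)
$\frac{O{\left(-94,-50 \right)}}{-4294} = \frac{28 - -94}{-4294} = \left(28 + 94\right) \left(- \frac{1}{4294}\right) = 122 \left(- \frac{1}{4294}\right) = - \frac{61}{2147}$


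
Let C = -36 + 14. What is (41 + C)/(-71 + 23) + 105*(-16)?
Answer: -80659/48 ≈ -1680.4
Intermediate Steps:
C = -22
(41 + C)/(-71 + 23) + 105*(-16) = (41 - 22)/(-71 + 23) + 105*(-16) = 19/(-48) - 1680 = 19*(-1/48) - 1680 = -19/48 - 1680 = -80659/48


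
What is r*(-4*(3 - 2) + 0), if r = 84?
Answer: -336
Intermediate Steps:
r*(-4*(3 - 2) + 0) = 84*(-4*(3 - 2) + 0) = 84*(-4*1 + 0) = 84*(-4 + 0) = 84*(-4) = -336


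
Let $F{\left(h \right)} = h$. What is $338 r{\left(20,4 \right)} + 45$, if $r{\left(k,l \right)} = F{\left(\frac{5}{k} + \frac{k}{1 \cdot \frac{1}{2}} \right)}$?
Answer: $\frac{27299}{2} \approx 13650.0$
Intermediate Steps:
$r{\left(k,l \right)} = 2 k + \frac{5}{k}$ ($r{\left(k,l \right)} = \frac{5}{k} + \frac{k}{1 \cdot \frac{1}{2}} = \frac{5}{k} + k \frac{1}{\frac{1}{2}} = \frac{5}{k} + k 2 = \frac{5}{k} + 2 k = 2 k + \frac{5}{k}$)
$338 r{\left(20,4 \right)} + 45 = 338 \left(2 \cdot 20 + \frac{5}{20}\right) + 45 = 338 \left(40 + 5 \cdot \frac{1}{20}\right) + 45 = 338 \left(40 + \frac{1}{4}\right) + 45 = 338 \cdot \frac{161}{4} + 45 = \frac{27209}{2} + 45 = \frac{27299}{2}$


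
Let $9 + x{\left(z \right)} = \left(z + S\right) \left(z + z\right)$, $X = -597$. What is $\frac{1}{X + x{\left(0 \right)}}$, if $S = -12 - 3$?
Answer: $- \frac{1}{606} \approx -0.0016502$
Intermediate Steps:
$S = -15$
$x{\left(z \right)} = -9 + 2 z \left(-15 + z\right)$ ($x{\left(z \right)} = -9 + \left(z - 15\right) \left(z + z\right) = -9 + \left(-15 + z\right) 2 z = -9 + 2 z \left(-15 + z\right)$)
$\frac{1}{X + x{\left(0 \right)}} = \frac{1}{-597 - \left(9 - 2 \cdot 0^{2}\right)} = \frac{1}{-597 + \left(-9 + 0 + 2 \cdot 0\right)} = \frac{1}{-597 + \left(-9 + 0 + 0\right)} = \frac{1}{-597 - 9} = \frac{1}{-606} = - \frac{1}{606}$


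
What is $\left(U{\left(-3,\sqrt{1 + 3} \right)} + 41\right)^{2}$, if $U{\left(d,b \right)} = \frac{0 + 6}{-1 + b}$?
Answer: $2209$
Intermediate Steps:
$U{\left(d,b \right)} = \frac{6}{-1 + b}$
$\left(U{\left(-3,\sqrt{1 + 3} \right)} + 41\right)^{2} = \left(\frac{6}{-1 + \sqrt{1 + 3}} + 41\right)^{2} = \left(\frac{6}{-1 + \sqrt{4}} + 41\right)^{2} = \left(\frac{6}{-1 + 2} + 41\right)^{2} = \left(\frac{6}{1} + 41\right)^{2} = \left(6 \cdot 1 + 41\right)^{2} = \left(6 + 41\right)^{2} = 47^{2} = 2209$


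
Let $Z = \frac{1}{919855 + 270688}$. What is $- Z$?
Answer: $- \frac{1}{1190543} \approx -8.3995 \cdot 10^{-7}$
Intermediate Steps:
$Z = \frac{1}{1190543} \approx 8.3995 \cdot 10^{-7}$
$- Z = \left(-1\right) \frac{1}{1190543} = - \frac{1}{1190543}$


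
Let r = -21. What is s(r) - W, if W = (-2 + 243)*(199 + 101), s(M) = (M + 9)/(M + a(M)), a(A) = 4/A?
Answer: -32173248/445 ≈ -72299.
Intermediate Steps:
s(M) = (9 + M)/(M + 4/M) (s(M) = (M + 9)/(M + 4/M) = (9 + M)/(M + 4/M))
W = 72300 (W = 241*300 = 72300)
s(r) - W = -21*(9 - 21)/(4 + (-21)²) - 1*72300 = -21*(-12)/(4 + 441) - 72300 = -21*(-12)/445 - 72300 = -21*1/445*(-12) - 72300 = 252/445 - 72300 = -32173248/445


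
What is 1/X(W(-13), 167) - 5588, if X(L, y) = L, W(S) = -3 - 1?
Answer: -22353/4 ≈ -5588.3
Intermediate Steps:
W(S) = -4
1/X(W(-13), 167) - 5588 = 1/(-4) - 5588 = -1/4 - 5588 = -22353/4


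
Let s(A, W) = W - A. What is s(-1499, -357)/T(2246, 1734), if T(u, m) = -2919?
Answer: -1142/2919 ≈ -0.39123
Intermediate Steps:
s(-1499, -357)/T(2246, 1734) = (-357 - 1*(-1499))/(-2919) = (-357 + 1499)*(-1/2919) = 1142*(-1/2919) = -1142/2919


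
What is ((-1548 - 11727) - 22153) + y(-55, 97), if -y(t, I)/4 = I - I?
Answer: -35428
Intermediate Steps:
y(t, I) = 0 (y(t, I) = -4*(I - I) = -4*0 = 0)
((-1548 - 11727) - 22153) + y(-55, 97) = ((-1548 - 11727) - 22153) + 0 = (-13275 - 22153) + 0 = -35428 + 0 = -35428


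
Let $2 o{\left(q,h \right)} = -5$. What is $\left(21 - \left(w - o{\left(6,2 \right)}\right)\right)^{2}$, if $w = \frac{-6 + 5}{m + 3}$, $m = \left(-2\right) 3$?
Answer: $\frac{11881}{36} \approx 330.03$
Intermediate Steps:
$o{\left(q,h \right)} = - \frac{5}{2}$ ($o{\left(q,h \right)} = \frac{1}{2} \left(-5\right) = - \frac{5}{2}$)
$m = -6$
$w = \frac{1}{3}$ ($w = \frac{-6 + 5}{-6 + 3} = - \frac{1}{-3} = \left(-1\right) \left(- \frac{1}{3}\right) = \frac{1}{3} \approx 0.33333$)
$\left(21 - \left(w - o{\left(6,2 \right)}\right)\right)^{2} = \left(21 - \frac{17}{6}\right)^{2} = \left(\frac{109}{6}\right)^{2} = \frac{11881}{36}$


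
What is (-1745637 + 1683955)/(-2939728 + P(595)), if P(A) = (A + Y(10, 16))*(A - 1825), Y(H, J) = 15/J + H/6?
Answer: 493456/29398249 ≈ 0.016785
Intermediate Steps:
Y(H, J) = 15/J + H/6 (Y(H, J) = 15/J + H*(⅙) = 15/J + H/6)
P(A) = (-1825 + A)*(125/48 + A) (P(A) = (A + (15/16 + (⅙)*10))*(A - 1825) = (A + (15*(1/16) + 5/3))*(-1825 + A) = (A + (15/16 + 5/3))*(-1825 + A) = (A + 125/48)*(-1825 + A) = (125/48 + A)*(-1825 + A) = (-1825 + A)*(125/48 + A))
(-1745637 + 1683955)/(-2939728 + P(595)) = (-1745637 + 1683955)/(-2939728 + (-228125/48 + 595² - 87475/48*595)) = -61682/(-2939728 + (-228125/48 + 354025 - 52047625/48)) = -61682/(-2939728 - 5880425/8) = -61682/(-29398249/8) = -61682*(-8/29398249) = 493456/29398249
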